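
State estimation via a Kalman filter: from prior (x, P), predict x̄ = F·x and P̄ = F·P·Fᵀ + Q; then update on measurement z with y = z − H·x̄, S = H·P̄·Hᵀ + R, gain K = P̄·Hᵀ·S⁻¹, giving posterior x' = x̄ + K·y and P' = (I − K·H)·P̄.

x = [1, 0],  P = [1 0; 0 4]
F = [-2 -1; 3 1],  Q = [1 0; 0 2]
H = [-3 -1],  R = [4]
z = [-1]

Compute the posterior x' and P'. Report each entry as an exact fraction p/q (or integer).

x̄ = F·x = [-2, 3]
P̄ = F·P·Fᵀ + Q = [9 -10; -10 15]
y = z − H·x̄ = [-4]
S = H·P̄·Hᵀ + R = [40]
K = P̄·Hᵀ·S⁻¹ = [-17/40; 3/8]
x' = x̄ + K·y = [-3/10, 3/2]
P' = (I − K·H)·P̄ = [71/40 -29/8; -29/8 75/8]

x' = [-3/10, 3/2]
P' = [71/40 -29/8; -29/8 75/8]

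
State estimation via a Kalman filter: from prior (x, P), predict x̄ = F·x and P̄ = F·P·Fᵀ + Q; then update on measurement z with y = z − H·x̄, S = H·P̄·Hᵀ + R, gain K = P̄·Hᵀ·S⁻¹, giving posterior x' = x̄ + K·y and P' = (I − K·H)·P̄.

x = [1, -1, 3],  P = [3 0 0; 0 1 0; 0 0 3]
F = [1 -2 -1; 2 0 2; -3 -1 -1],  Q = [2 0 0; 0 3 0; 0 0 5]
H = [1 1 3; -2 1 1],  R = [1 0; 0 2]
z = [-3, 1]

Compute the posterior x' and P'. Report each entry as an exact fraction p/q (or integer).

x̄ = F·x = [0, 8, -5]
P̄ = F·P·Fᵀ + Q = [12 0 -4; 0 27 -24; -4 -24 36]
y = z − H·x̄ = [4, -2]
S = H·P̄·Hᵀ + R = [196 35; 35 81]
K = P̄·Hᵀ·S⁻¹ = [20/299 -112/299; -3750/14651 309/2093; 5780/14651 160/2093]
x' = x̄ + K·y = [304/299, 97882/14651, -52375/14651]
P' = (I − K·H)·P̄ = [452/299 1236/299 -556/299; 1236/299 220338/14651 -94884/14651; -556/299 -94884/14651 42636/14651]

x' = [304/299, 97882/14651, -52375/14651]
P' = [452/299 1236/299 -556/299; 1236/299 220338/14651 -94884/14651; -556/299 -94884/14651 42636/14651]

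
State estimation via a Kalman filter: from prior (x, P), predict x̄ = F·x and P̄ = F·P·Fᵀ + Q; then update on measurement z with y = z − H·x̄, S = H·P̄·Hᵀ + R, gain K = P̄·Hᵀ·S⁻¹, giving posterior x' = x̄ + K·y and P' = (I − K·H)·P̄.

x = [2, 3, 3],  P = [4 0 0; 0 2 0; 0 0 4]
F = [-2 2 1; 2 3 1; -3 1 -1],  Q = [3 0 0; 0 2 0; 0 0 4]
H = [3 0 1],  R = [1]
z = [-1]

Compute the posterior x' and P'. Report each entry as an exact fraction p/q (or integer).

x' = [118/47, 774/47, -400/47]
P' = [881/470 1287/235 -1263/235; 1287/235 9158/235 -3872/235; -1263/235 -3872/235 3848/235]

x̄ = F·x = [5, 16, -6]
P̄ = F·P·Fᵀ + Q = [31 0 24; 0 40 -22; 24 -22 46]
y = z − H·x̄ = [-10]
S = H·P̄·Hᵀ + R = [470]
K = P̄·Hᵀ·S⁻¹ = [117/470; -11/235; 59/235]
x' = x̄ + K·y = [118/47, 774/47, -400/47]
P' = (I − K·H)·P̄ = [881/470 1287/235 -1263/235; 1287/235 9158/235 -3872/235; -1263/235 -3872/235 3848/235]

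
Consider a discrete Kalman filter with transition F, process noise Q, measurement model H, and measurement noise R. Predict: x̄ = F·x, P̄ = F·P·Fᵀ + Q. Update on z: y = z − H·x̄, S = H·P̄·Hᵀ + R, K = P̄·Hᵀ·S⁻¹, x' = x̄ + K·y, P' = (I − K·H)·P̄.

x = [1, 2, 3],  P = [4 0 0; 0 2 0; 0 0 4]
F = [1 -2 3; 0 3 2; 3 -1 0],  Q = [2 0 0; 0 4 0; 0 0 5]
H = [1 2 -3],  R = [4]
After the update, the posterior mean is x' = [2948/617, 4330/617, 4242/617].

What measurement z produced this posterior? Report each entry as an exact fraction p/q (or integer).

z = [-2]

x̄ = F·x = [6, 12, 1]
P̄ = F·P·Fᵀ + Q = [50 12 16; 12 38 -6; 16 -6 43]
S = H·P̄·Hᵀ + R = [617]
K = P̄·Hᵀ·S⁻¹ = [26/617; 106/617; -125/617]
x' − x̄ = [-754/617, -3074/617, 3625/617] = K·y
y = (KᵀK)⁻¹·Kᵀ·(x' − x̄) = [-29]
z = y + H·x̄ = [-29] + [27] = [-2]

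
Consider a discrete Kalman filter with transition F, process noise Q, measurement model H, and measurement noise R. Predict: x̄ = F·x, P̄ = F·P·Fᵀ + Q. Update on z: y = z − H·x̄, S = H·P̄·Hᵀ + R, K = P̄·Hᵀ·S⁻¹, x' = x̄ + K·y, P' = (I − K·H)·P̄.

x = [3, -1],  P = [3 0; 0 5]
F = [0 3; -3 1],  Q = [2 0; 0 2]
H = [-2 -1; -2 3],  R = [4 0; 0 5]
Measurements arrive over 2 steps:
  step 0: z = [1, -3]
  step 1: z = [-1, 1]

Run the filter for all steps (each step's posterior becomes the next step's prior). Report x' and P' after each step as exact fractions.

step 0: x' = [-31/702, -17314/15093], P' = [1331/2106 227/1053; 227/1053 25054/45279]
step 1: x' = [-35282699/331686797, 92206503/331686797], P' = [192409622/331686797 60876668/331686797; 60876668/331686797 170428732/331686797]

step 0: x̄ = F·x = [-3, -10]
step 0: P̄ = F·P·Fᵀ + Q = [47 15; 15 34]
step 0: y = z − H·x̄ = [-15, 21]
step 0: S = H·P̄·Hᵀ + R = [286 26; 26 319]
step 0: K = P̄·Hᵀ·S⁻¹ = [-779/2106 -10/81; -11144/45279 856/3483]
step 0: x' = x̄ + K·y = [-31/702, -17314/15093]
step 0: P' = (I − K·H)·P̄ = [1331/2106 227/1053; 227/1053 25054/45279]
step 1: x̄ = F·x = [-17314/5031, -30629/30186]
step 1: P̄ = F·P·Fᵀ + Q = [35116/5031 -4229/15093; -4229/15093 629189/90558]
step 1: y = z − H·x̄ = [-268583/30186, -28565/10062]
step 1: S = H·P̄·Hᵀ + R = [3418277/90558 247427/30186; 247427/30186 994259/10062]
step 1: K = P̄·Hᵀ·S⁻¹ = [-111423978/331686797 -40437848/331686797; -73045517/331686797 77906572/331686797]
step 1: x' = x̄ + K·y = [-35282699/331686797, 92206503/331686797]
step 1: P' = (I − K·H)·P̄ = [192409622/331686797 60876668/331686797; 60876668/331686797 170428732/331686797]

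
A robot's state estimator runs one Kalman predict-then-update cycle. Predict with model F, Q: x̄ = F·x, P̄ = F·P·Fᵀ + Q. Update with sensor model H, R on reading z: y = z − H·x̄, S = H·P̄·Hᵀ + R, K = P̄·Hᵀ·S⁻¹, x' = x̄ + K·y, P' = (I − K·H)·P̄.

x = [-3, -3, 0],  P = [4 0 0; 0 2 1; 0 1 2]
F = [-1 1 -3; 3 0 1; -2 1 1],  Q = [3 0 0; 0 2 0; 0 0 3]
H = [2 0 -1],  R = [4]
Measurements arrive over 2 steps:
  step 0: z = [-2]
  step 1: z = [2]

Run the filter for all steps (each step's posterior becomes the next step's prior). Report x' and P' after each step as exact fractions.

step 0: x̄ = F·x = [0, -9, 3]
step 0: P̄ = F·P·Fᵀ + Q = [21 -17 2; -17 40 -21; 2 -21 25]
step 0: y = z − H·x̄ = [1]
step 0: S = H·P̄·Hᵀ + R = [105]
step 0: K = P̄·Hᵀ·S⁻¹ = [8/21; -13/105; -1/5]
step 0: x' = x̄ + K·y = [8/21, -958/105, 14/5]
step 0: P' = (I − K·H)·P̄ = [121/21 -253/21 10; -253/21 4031/105 -118/5; 10 -118/5 104/5]
step 1: x̄ = F·x = [-376/21, 138/35, -248/35]
step 1: P̄ = F·P·Fᵀ + Q = [9661/21 -1676/7 846/7; -1676/7 4713/35 -2223/35; 846/7 -2223/35 1618/35]
step 1: y = z − H·x̄ = [3226/105]
step 1: S = H·P̄·Hᵀ + R = [147734/105]
step 1: K = P̄·Hᵀ·S⁻¹ = [41960/73867; -43611/147734; 10263/73867]
step 1: x' = x̄ + K·y = [-33400/73867, -378701/73867, -208082/73867]
step 1: P' = (I − K·H)·P̄ = [446307/73867 -258084/73867 724774/73867; -258084/73867 1779921/147734 -428946/73867; 724774/73867 -428946/73867 1408496/73867]

step 0: x' = [8/21, -958/105, 14/5], P' = [121/21 -253/21 10; -253/21 4031/105 -118/5; 10 -118/5 104/5]
step 1: x' = [-33400/73867, -378701/73867, -208082/73867], P' = [446307/73867 -258084/73867 724774/73867; -258084/73867 1779921/147734 -428946/73867; 724774/73867 -428946/73867 1408496/73867]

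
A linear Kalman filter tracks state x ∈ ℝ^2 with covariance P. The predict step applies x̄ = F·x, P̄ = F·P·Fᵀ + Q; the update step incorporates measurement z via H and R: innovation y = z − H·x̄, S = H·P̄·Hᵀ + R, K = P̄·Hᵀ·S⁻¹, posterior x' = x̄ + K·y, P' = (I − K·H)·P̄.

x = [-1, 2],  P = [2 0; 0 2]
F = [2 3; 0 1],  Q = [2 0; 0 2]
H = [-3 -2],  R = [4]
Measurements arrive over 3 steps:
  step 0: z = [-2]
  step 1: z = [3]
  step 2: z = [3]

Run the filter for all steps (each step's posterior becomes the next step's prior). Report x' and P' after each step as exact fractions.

step 0: x' = [4/43, 81/86], P' = [52/43 -54/43; -54/43 175/86]
step 1: x' = [-259/697, -531/697], P' = [13020/13243 -13092/13243; -13092/13243 22880/13243]
step 2: x' = [-4493/3859, 543/3859], P' = [932228/953173 -931284/953173; -931284/953173 1623026/953173]

step 0: x̄ = F·x = [4, 2]
step 0: P̄ = F·P·Fᵀ + Q = [28 6; 6 4]
step 0: y = z − H·x̄ = [14]
step 0: S = H·P̄·Hᵀ + R = [344]
step 0: K = P̄·Hᵀ·S⁻¹ = [-12/43; -13/172]
step 0: x' = x̄ + K·y = [4/43, 81/86]
step 0: P' = (I − K·H)·P̄ = [52/43 -54/43; -54/43 175/86]
step 1: x̄ = F·x = [259/86, 81/86]
step 1: P̄ = F·P·Fᵀ + Q = [867/86 309/86; 309/86 347/86]
step 1: y = z − H·x̄ = [1197/86]
step 1: S = H·P̄·Hᵀ + R = [13243/86]
step 1: K = P̄·Hᵀ·S⁻¹ = [-3219/13243; -1621/13243]
step 1: x' = x̄ + K·y = [-259/697, -531/697]
step 1: P' = (I − K·H)·P̄ = [13020/13243 -13092/13243; -13092/13243 22880/13243]
step 2: x̄ = F·x = [-2111/697, -531/697]
step 2: P̄ = F·P·Fᵀ + Q = [127382/13243 42456/13243; 42456/13243 49366/13243]
step 2: y = z − H·x̄ = [-312/41]
step 2: S = H·P̄·Hᵀ + R = [5902/41]
step 2: K = P̄·Hᵀ·S⁻¹ = [-723/2951; -350/2951]
step 2: x' = x̄ + K·y = [-4493/3859, 543/3859]
step 2: P' = (I − K·H)·P̄ = [932228/953173 -931284/953173; -931284/953173 1623026/953173]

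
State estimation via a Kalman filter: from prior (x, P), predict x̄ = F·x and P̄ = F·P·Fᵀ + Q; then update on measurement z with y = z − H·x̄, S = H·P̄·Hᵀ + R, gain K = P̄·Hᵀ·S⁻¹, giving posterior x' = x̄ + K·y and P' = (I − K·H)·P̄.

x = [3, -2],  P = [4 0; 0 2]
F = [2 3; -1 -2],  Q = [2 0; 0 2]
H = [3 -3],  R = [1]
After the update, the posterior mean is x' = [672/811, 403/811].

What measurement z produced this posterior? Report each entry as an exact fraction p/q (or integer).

x̄ = F·x = [0, 1]
P̄ = F·P·Fᵀ + Q = [36 -20; -20 14]
S = H·P̄·Hᵀ + R = [811]
K = P̄·Hᵀ·S⁻¹ = [168/811; -102/811]
x' − x̄ = [672/811, -408/811] = K·y
y = (KᵀK)⁻¹·Kᵀ·(x' − x̄) = [4]
z = y + H·x̄ = [4] + [-3] = [1]

z = [1]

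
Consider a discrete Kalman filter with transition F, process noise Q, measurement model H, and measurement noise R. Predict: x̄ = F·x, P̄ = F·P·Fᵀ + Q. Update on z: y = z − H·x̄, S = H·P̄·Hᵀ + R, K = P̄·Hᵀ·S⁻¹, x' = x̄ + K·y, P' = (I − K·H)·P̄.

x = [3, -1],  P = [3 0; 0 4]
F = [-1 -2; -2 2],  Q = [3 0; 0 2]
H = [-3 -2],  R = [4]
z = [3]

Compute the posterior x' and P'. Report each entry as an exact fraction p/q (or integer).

x̄ = F·x = [-1, -8]
P̄ = F·P·Fᵀ + Q = [22 -10; -10 30]
y = z − H·x̄ = [-16]
S = H·P̄·Hᵀ + R = [202]
K = P̄·Hᵀ·S⁻¹ = [-23/101; -15/101]
x' = x̄ + K·y = [267/101, -568/101]
P' = (I − K·H)·P̄ = [1164/101 -1700/101; -1700/101 2580/101]

x' = [267/101, -568/101]
P' = [1164/101 -1700/101; -1700/101 2580/101]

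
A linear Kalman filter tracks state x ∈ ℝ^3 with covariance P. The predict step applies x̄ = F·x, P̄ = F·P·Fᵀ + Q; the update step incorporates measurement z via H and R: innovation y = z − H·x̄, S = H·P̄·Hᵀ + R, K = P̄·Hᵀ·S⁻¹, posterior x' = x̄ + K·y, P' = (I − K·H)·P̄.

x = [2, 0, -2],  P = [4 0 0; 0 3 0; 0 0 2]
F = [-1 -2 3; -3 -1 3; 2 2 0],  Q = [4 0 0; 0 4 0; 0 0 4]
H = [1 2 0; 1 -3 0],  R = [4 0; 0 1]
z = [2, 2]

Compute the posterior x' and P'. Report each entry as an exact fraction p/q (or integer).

x' = [5851/3433, -577/6866, -7643/3433]
P' = [5129/3433 2591/6866 -1235/3433; 2591/6866 2677/13732 -905/6866; -1235/3433 -905/6866 58481/3433]

x̄ = F·x = [-8, -12, 4]
P̄ = F·P·Fᵀ + Q = [38 36 -20; 36 61 -30; -20 -30 32]
y = z − H·x̄ = [34, -26]
S = H·P̄·Hᵀ + R = [430 -364; -364 372]
K = P̄·Hᵀ·S⁻¹ = [1930/3433 2485/6866; 1317/6866 -2849/13732; -535/3433 245/6866]
x' = x̄ + K·y = [5851/3433, -577/6866, -7643/3433]
P' = (I − K·H)·P̄ = [5129/3433 2591/6866 -1235/3433; 2591/6866 2677/13732 -905/6866; -1235/3433 -905/6866 58481/3433]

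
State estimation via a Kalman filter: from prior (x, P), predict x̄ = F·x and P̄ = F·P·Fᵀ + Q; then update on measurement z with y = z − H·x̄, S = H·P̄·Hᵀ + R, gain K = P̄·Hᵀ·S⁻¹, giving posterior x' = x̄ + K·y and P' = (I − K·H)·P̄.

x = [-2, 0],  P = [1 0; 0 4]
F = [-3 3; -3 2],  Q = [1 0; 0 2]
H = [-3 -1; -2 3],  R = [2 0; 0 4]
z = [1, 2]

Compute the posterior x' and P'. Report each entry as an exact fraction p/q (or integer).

x' = [-9815/21139, 9768/21139]
P' = [3734/21139 264/21139; 264/21139 6948/21139]

x̄ = F·x = [6, 6]
P̄ = F·P·Fᵀ + Q = [46 33; 33 27]
y = z − H·x̄ = [25, -4]
S = H·P̄·Hᵀ + R = [641 -36; -36 35]
K = P̄·Hᵀ·S⁻¹ = [-5733/21139 -1669/21139; -3870/21139 5079/21139]
x' = x̄ + K·y = [-9815/21139, 9768/21139]
P' = (I − K·H)·P̄ = [3734/21139 264/21139; 264/21139 6948/21139]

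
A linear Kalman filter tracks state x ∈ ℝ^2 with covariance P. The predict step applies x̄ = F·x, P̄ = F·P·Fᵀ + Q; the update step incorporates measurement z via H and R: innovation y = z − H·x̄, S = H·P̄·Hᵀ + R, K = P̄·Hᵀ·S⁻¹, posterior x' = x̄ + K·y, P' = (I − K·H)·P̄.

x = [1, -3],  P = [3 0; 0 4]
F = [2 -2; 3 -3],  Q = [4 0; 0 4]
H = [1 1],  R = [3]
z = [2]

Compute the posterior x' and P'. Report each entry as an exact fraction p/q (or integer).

x̄ = F·x = [8, 12]
P̄ = F·P·Fᵀ + Q = [32 42; 42 67]
y = z − H·x̄ = [-18]
S = H·P̄·Hᵀ + R = [186]
K = P̄·Hᵀ·S⁻¹ = [37/93; 109/186]
x' = x̄ + K·y = [26/31, 45/31]
P' = (I − K·H)·P̄ = [238/93 -127/93; -127/93 581/186]

x' = [26/31, 45/31]
P' = [238/93 -127/93; -127/93 581/186]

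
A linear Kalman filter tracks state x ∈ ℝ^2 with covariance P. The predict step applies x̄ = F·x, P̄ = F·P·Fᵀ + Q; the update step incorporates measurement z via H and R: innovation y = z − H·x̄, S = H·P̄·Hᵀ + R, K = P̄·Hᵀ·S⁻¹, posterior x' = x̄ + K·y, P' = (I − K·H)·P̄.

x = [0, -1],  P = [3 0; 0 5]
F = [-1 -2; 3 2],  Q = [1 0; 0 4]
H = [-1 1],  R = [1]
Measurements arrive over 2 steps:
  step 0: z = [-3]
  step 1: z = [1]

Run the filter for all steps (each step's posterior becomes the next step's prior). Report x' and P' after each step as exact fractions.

step 0: x̄ = F·x = [2, -2]
step 0: P̄ = F·P·Fᵀ + Q = [24 -29; -29 51]
step 0: y = z − H·x̄ = [1]
step 0: S = H·P̄·Hᵀ + R = [134]
step 0: K = P̄·Hᵀ·S⁻¹ = [-53/134; 40/67]
step 0: x' = x̄ + K·y = [215/134, -94/67]
step 0: P' = (I − K·H)·P̄ = [407/134 177/67; 177/67 217/67]
step 1: x̄ = F·x = [161/134, 269/134]
step 1: P̄ = F·P·Fᵀ + Q = [3693/134 -5789/134; -5789/134 10183/134]
step 1: y = z − H·x̄ = [13/67]
step 1: S = H·P̄·Hᵀ + R = [12794/67]
step 1: K = P̄·Hᵀ·S⁻¹ = [-4741/12794; 3993/6397]
step 1: x' = x̄ + K·y = [7226/6397, 27233/12794]
step 1: P' = (I − K·H)·P̄ = [8560/6397 12379/12794; 12379/12794 20365/12794]

step 0: x' = [215/134, -94/67], P' = [407/134 177/67; 177/67 217/67]
step 1: x' = [7226/6397, 27233/12794], P' = [8560/6397 12379/12794; 12379/12794 20365/12794]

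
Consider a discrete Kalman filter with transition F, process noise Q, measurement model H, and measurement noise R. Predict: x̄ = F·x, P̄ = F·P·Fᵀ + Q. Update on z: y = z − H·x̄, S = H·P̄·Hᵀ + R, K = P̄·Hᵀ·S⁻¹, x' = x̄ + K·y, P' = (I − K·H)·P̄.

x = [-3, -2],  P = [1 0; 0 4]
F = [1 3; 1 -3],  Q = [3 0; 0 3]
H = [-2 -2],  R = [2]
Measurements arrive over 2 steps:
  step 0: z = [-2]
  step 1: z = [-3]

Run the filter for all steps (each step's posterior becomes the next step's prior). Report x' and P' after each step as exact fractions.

step 0: x' = [-17/3, 19/3], P' = [790/21 -785/21; -785/21 790/21]
step 1: x' = [9187/6593, 433/6593], P' = [125431/6593 -128498/6593; -128498/6593 134851/6593]

step 0: x̄ = F·x = [-9, 3]
step 0: P̄ = F·P·Fᵀ + Q = [40 -35; -35 40]
step 0: y = z − H·x̄ = [-14]
step 0: S = H·P̄·Hᵀ + R = [42]
step 0: K = P̄·Hᵀ·S⁻¹ = [-5/21; -5/21]
step 0: x' = x̄ + K·y = [-17/3, 19/3]
step 0: P' = (I − K·H)·P̄ = [790/21 -785/21; -785/21 790/21]
step 1: x̄ = F·x = [40/3, -74/3]
step 1: P̄ = F·P·Fᵀ + Q = [3253/21 -6320/21; -6320/21 12673/21]
step 1: y = z − H·x̄ = [-77/3]
step 1: S = H·P̄·Hᵀ + R = [13186/21]
step 1: K = P̄·Hᵀ·S⁻¹ = [3067/6593; -6353/6593]
step 1: x' = x̄ + K·y = [9187/6593, 433/6593]
step 1: P' = (I − K·H)·P̄ = [125431/6593 -128498/6593; -128498/6593 134851/6593]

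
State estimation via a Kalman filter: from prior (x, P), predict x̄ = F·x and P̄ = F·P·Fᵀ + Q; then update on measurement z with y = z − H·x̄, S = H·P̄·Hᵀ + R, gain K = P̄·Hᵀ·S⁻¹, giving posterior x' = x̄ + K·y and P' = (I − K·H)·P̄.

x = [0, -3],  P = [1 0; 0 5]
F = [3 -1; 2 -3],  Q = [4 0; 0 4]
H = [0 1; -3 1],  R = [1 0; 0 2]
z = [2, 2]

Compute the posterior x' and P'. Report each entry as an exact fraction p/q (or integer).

x̄ = F·x = [3, 9]
P̄ = F·P·Fᵀ + Q = [18 21; 21 53]
y = z − H·x̄ = [-7, 2]
S = H·P̄·Hᵀ + R = [54 -10; -10 91]
K = P̄·Hᵀ·S⁻¹ = [1581/4814 -786/2407; 4723/4814 -5/2407]
x' = x̄ + K·y = [231/4814, 10245/4814]
P' = (I − K·H)·P̄ = [1575/4814 1581/4814; 1581/4814 4723/4814]

x' = [231/4814, 10245/4814]
P' = [1575/4814 1581/4814; 1581/4814 4723/4814]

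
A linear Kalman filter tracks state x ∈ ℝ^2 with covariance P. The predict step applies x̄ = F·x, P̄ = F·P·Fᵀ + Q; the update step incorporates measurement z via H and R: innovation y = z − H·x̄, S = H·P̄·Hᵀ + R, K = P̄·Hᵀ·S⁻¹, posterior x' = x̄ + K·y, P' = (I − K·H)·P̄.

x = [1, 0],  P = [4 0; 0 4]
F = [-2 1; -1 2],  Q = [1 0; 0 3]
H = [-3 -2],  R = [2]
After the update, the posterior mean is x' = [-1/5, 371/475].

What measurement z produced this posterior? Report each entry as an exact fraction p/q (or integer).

z = [-1]

x̄ = F·x = [-2, -1]
P̄ = F·P·Fᵀ + Q = [21 16; 16 23]
S = H·P̄·Hᵀ + R = [475]
K = P̄·Hᵀ·S⁻¹ = [-1/5; -94/475]
x' − x̄ = [9/5, 846/475] = K·y
y = (KᵀK)⁻¹·Kᵀ·(x' − x̄) = [-9]
z = y + H·x̄ = [-9] + [8] = [-1]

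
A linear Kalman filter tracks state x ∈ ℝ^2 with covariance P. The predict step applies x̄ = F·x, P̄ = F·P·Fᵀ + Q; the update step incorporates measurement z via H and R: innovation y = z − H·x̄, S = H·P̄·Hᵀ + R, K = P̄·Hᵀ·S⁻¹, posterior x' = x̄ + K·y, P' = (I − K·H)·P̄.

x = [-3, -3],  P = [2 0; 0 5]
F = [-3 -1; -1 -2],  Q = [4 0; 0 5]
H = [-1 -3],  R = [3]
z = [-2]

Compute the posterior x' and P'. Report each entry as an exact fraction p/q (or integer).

x̄ = F·x = [12, 9]
P̄ = F·P·Fᵀ + Q = [27 16; 16 27]
y = z − H·x̄ = [37]
S = H·P̄·Hᵀ + R = [369]
K = P̄·Hᵀ·S⁻¹ = [-25/123; -97/369]
x' = x̄ + K·y = [551/123, -268/369]
P' = (I − K·H)·P̄ = [482/41 -457/123; -457/123 554/369]

x' = [551/123, -268/369]
P' = [482/41 -457/123; -457/123 554/369]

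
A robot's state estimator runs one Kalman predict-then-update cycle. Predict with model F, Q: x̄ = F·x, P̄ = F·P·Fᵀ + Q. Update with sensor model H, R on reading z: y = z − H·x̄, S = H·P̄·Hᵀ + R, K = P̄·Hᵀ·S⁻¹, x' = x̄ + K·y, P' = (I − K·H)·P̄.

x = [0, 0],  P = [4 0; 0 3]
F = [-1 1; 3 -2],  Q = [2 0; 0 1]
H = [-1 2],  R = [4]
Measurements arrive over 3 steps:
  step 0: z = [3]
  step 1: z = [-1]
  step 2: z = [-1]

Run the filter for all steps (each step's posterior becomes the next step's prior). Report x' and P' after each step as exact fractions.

step 0: x' = [-135/281, 348/281], P' = [504/281 162/281; 162/281 313/281]
step 1: x' = [3163/7997, -12059/23991], P' = [13688/7997 4370/7997; 4370/7997 25711/23991]
step 2: x' = [150647/1977121, -32201/104059], P' = [3376472/1977121 56574/104059; 56574/104059 111155/104059]

step 0: x̄ = F·x = [0, 0]
step 0: P̄ = F·P·Fᵀ + Q = [9 -18; -18 49]
step 0: y = z − H·x̄ = [3]
step 0: S = H·P̄·Hᵀ + R = [281]
step 0: K = P̄·Hᵀ·S⁻¹ = [-45/281; 116/281]
step 0: x' = x̄ + K·y = [-135/281, 348/281]
step 0: P' = (I − K·H)·P̄ = [504/281 162/281; 162/281 313/281]
step 1: x̄ = F·x = [483/281, -1101/281]
step 1: P̄ = F·P·Fᵀ + Q = [1055/281 -1328/281; -1328/281 4125/281]
step 1: y = z − H·x̄ = [2404/281]
step 1: S = H·P̄·Hᵀ + R = [23991/281]
step 1: K = P̄·Hᵀ·S⁻¹ = [-1237/7997; 9578/23991]
step 1: x' = x̄ + K·y = [3163/7997, -12059/23991]
step 1: P' = (I − K·H)·P̄ = [13688/7997 4370/7997; 4370/7997 25711/23991]
step 2: x̄ = F·x = [-21548/23991, 52585/23991]
step 2: P̄ = F·P·Fᵀ + Q = [88537/23991 -109064/23991; -109064/23991 339091/23991]
step 2: y = z − H·x̄ = [-150709/23991]
step 2: S = H·P̄·Hᵀ + R = [1977121/23991]
step 2: K = P̄·Hᵀ·S⁻¹ = [-306665/1977121; 41434/104059]
step 2: x' = x̄ + K·y = [150647/1977121, -32201/104059]
step 2: P' = (I − K·H)·P̄ = [3376472/1977121 56574/104059; 56574/104059 111155/104059]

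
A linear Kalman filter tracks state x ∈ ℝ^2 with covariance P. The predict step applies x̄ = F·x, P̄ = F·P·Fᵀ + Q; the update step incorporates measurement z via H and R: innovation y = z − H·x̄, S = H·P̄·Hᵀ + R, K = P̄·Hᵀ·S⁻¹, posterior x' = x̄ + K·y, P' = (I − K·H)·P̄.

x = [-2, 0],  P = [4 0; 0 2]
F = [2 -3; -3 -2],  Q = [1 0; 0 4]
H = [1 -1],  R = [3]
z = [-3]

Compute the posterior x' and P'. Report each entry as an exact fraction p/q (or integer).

x̄ = F·x = [-4, 6]
P̄ = F·P·Fᵀ + Q = [35 -12; -12 48]
y = z − H·x̄ = [7]
S = H·P̄·Hᵀ + R = [110]
K = P̄·Hᵀ·S⁻¹ = [47/110; -6/11]
x' = x̄ + K·y = [-111/110, 24/11]
P' = (I − K·H)·P̄ = [1641/110 150/11; 150/11 168/11]

x' = [-111/110, 24/11]
P' = [1641/110 150/11; 150/11 168/11]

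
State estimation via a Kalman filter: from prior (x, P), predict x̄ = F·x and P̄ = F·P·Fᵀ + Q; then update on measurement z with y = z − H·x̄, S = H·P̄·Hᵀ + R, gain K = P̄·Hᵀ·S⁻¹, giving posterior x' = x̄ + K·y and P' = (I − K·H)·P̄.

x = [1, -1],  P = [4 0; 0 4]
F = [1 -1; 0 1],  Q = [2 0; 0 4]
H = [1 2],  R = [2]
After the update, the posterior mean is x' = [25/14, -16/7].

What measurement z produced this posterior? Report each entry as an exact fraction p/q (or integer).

z = [-3]

x̄ = F·x = [2, -1]
P̄ = F·P·Fᵀ + Q = [10 -4; -4 8]
S = H·P̄·Hᵀ + R = [28]
K = P̄·Hᵀ·S⁻¹ = [1/14; 3/7]
x' − x̄ = [-3/14, -9/7] = K·y
y = (KᵀK)⁻¹·Kᵀ·(x' − x̄) = [-3]
z = y + H·x̄ = [-3] + [0] = [-3]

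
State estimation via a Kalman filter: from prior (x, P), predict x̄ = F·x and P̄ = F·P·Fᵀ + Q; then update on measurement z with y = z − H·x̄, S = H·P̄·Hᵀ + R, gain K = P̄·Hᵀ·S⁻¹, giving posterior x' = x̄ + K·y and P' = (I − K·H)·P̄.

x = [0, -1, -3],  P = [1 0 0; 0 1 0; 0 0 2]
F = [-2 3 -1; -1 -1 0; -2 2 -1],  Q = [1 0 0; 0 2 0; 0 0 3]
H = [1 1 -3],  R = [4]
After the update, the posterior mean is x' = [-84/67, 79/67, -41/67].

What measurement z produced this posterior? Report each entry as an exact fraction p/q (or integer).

x̄ = F·x = [0, 1, 1]
P̄ = F·P·Fᵀ + Q = [16 -1 12; -1 4 0; 12 0 13]
S = H·P̄·Hᵀ + R = [67]
K = P̄·Hᵀ·S⁻¹ = [-21/67; 3/67; -27/67]
x' − x̄ = [-84/67, 12/67, -108/67] = K·y
y = (KᵀK)⁻¹·Kᵀ·(x' − x̄) = [4]
z = y + H·x̄ = [4] + [-2] = [2]

z = [2]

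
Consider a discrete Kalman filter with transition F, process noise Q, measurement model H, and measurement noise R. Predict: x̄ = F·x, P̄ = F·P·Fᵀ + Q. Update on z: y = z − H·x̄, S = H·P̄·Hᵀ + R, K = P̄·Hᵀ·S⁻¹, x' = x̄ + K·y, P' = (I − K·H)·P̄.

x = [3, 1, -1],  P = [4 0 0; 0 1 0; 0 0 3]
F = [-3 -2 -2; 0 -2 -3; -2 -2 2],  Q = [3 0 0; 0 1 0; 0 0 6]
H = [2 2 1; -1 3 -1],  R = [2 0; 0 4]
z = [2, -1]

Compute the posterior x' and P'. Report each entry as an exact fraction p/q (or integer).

x̄ = F·x = [-9, 1, -10]
P̄ = F·P·Fᵀ + Q = [55 22 16; 22 32 -14; 16 -14 38]
y = z − H·x̄ = [28, -23]
S = H·P̄·Hᵀ + R = [572 70; 70 369]
K = P̄·Hᵀ·S⁻¹ = [7885/25771 -1845/25771; 14263/103084 10939/51542; 11109/103084 -14463/51542]
x' = x̄ + K·y = [31276/25771, -373/51542, -27245/51542]
P' = (I − K·H)·P̄ = [67730/25771 -11868/25771 -95954/25771; -11868/25771 16351/51542 29033/51542; -95954/25771 29033/51542 336859/51542]

x' = [31276/25771, -373/51542, -27245/51542]
P' = [67730/25771 -11868/25771 -95954/25771; -11868/25771 16351/51542 29033/51542; -95954/25771 29033/51542 336859/51542]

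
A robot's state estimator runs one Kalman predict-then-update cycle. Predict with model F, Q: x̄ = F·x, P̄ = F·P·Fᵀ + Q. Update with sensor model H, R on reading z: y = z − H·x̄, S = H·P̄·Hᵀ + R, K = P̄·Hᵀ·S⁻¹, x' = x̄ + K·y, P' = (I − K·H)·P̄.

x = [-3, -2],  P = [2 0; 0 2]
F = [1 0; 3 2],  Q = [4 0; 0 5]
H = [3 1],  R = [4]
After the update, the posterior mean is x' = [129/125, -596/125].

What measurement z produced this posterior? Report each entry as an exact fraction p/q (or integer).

z = [-1]

x̄ = F·x = [-3, -13]
P̄ = F·P·Fᵀ + Q = [6 6; 6 31]
S = H·P̄·Hᵀ + R = [125]
K = P̄·Hᵀ·S⁻¹ = [24/125; 49/125]
x' − x̄ = [504/125, 1029/125] = K·y
y = (KᵀK)⁻¹·Kᵀ·(x' − x̄) = [21]
z = y + H·x̄ = [21] + [-22] = [-1]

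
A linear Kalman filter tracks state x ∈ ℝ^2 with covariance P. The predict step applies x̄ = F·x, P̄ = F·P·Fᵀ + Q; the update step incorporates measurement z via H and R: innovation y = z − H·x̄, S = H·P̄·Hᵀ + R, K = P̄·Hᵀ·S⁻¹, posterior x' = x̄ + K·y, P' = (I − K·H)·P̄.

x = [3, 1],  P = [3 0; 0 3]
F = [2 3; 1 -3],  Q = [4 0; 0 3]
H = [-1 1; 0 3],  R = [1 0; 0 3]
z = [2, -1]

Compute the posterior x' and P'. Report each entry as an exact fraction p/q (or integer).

x' = [-5567/3152, -417/3152]
P' = [3955/3152 957/3152; 957/3152 1011/3152]

x̄ = F·x = [9, 0]
P̄ = F·P·Fᵀ + Q = [43 -21; -21 33]
y = z − H·x̄ = [11, -1]
S = H·P̄·Hᵀ + R = [119 162; 162 300]
K = P̄·Hᵀ·S⁻¹ = [-1499/1576 957/3152; 27/1576 1011/3152]
x' = x̄ + K·y = [-5567/3152, -417/3152]
P' = (I − K·H)·P̄ = [3955/3152 957/3152; 957/3152 1011/3152]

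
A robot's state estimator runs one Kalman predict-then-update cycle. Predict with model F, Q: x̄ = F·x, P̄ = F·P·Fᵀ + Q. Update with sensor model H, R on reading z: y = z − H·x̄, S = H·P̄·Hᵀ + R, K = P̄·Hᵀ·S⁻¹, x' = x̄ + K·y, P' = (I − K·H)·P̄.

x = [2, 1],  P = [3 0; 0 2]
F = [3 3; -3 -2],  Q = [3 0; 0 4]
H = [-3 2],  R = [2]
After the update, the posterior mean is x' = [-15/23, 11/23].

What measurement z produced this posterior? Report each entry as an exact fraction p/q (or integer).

z = [3]

x̄ = F·x = [9, -8]
P̄ = F·P·Fᵀ + Q = [48 -39; -39 39]
S = H·P̄·Hᵀ + R = [1058]
K = P̄·Hᵀ·S⁻¹ = [-111/529; 195/1058]
x' − x̄ = [-222/23, 195/23] = K·y
y = (KᵀK)⁻¹·Kᵀ·(x' − x̄) = [46]
z = y + H·x̄ = [46] + [-43] = [3]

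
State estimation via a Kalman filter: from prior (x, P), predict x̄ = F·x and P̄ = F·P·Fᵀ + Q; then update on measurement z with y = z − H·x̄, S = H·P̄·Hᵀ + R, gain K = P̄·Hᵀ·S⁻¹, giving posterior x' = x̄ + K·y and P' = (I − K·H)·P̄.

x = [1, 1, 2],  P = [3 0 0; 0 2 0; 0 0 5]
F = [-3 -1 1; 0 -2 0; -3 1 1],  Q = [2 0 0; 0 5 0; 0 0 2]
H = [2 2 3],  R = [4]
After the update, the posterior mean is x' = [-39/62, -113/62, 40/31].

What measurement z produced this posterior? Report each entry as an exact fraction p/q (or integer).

x̄ = F·x = [-2, -2, 0]
P̄ = F·P·Fᵀ + Q = [36 4 30; 4 13 -4; 30 -4 36]
S = H·P̄·Hᵀ + R = [868]
K = P̄·Hᵀ·S⁻¹ = [85/434; 11/434; 40/217]
x' − x̄ = [85/62, 11/62, 40/31] = K·y
y = (KᵀK)⁻¹·Kᵀ·(x' − x̄) = [7]
z = y + H·x̄ = [7] + [-8] = [-1]

z = [-1]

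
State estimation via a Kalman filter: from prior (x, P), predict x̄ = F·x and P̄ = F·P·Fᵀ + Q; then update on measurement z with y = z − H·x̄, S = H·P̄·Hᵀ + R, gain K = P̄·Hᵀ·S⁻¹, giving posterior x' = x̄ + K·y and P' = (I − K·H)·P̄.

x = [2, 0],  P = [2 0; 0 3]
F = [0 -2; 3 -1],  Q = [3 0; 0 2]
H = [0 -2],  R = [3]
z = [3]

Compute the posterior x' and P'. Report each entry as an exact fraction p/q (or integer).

x̄ = F·x = [0, 6]
P̄ = F·P·Fᵀ + Q = [15 6; 6 23]
y = z − H·x̄ = [15]
S = H·P̄·Hᵀ + R = [95]
K = P̄·Hᵀ·S⁻¹ = [-12/95; -46/95]
x' = x̄ + K·y = [-36/19, -24/19]
P' = (I − K·H)·P̄ = [1281/95 18/95; 18/95 69/95]

x' = [-36/19, -24/19]
P' = [1281/95 18/95; 18/95 69/95]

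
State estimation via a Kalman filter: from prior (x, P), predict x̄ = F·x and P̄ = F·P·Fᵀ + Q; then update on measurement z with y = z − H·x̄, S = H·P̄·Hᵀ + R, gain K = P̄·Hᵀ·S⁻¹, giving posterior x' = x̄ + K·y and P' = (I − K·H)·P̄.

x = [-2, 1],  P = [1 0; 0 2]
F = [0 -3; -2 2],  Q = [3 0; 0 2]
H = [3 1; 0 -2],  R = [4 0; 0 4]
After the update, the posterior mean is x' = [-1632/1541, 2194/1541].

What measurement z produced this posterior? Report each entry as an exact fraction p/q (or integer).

z = [-2, -2]

x̄ = F·x = [-3, 6]
P̄ = F·P·Fᵀ + Q = [21 -12; -12 14]
S = H·P̄·Hᵀ + R = [135 44; 44 60]
K = P̄·Hᵀ·S⁻¹ = [501/1541 249/1541; -22/1541 -703/1541]
x' − x̄ = [2991/1541, -7052/1541] = K·y
y = (KᵀK)⁻¹·Kᵀ·(x' − x̄) = [1, 10]
z = y + H·x̄ = [1, 10] + [-3, -12] = [-2, -2]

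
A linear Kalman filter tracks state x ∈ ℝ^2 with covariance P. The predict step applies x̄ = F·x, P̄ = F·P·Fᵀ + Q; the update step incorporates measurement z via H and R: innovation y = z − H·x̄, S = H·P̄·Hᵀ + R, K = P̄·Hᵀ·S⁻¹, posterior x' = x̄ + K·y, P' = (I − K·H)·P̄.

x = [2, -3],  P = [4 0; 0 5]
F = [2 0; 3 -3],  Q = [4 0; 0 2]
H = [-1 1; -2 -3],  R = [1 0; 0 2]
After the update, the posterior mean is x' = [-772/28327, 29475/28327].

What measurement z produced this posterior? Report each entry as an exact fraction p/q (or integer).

x̄ = F·x = [4, 15]
P̄ = F·P·Fᵀ + Q = [20 24; 24 83]
S = H·P̄·Hᵀ + R = [56 -185; -185 1117]
K = P̄·Hᵀ·S⁻¹ = [-16252/28327 -5532/28327; 10958/28327 -5717/28327]
x' − x̄ = [-114080/28327, -395430/28327] = K·y
y = (KᵀK)⁻¹·Kᵀ·(x' − x̄) = [-10, 50]
z = y + H·x̄ = [-10, 50] + [11, -53] = [1, -3]

z = [1, -3]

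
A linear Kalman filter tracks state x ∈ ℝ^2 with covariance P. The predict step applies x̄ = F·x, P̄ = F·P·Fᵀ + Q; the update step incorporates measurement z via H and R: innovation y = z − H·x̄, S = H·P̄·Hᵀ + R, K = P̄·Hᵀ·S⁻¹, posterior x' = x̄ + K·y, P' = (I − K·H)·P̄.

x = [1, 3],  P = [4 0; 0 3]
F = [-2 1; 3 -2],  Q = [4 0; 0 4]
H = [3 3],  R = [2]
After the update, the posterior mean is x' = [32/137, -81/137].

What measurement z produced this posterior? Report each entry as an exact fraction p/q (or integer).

z = [-1]

x̄ = F·x = [1, -3]
P̄ = F·P·Fᵀ + Q = [23 -30; -30 52]
S = H·P̄·Hᵀ + R = [137]
K = P̄·Hᵀ·S⁻¹ = [-21/137; 66/137]
x' − x̄ = [-105/137, 330/137] = K·y
y = (KᵀK)⁻¹·Kᵀ·(x' − x̄) = [5]
z = y + H·x̄ = [5] + [-6] = [-1]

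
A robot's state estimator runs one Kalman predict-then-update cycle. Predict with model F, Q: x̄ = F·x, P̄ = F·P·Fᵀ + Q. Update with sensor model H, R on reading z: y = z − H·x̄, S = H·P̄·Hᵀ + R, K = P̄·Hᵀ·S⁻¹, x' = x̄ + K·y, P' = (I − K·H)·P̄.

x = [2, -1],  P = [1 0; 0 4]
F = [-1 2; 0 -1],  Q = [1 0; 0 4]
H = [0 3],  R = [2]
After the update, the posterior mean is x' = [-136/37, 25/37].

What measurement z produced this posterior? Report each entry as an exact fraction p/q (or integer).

z = [2]

x̄ = F·x = [-4, 1]
P̄ = F·P·Fᵀ + Q = [18 -8; -8 8]
S = H·P̄·Hᵀ + R = [74]
K = P̄·Hᵀ·S⁻¹ = [-12/37; 12/37]
x' − x̄ = [12/37, -12/37] = K·y
y = (KᵀK)⁻¹·Kᵀ·(x' − x̄) = [-1]
z = y + H·x̄ = [-1] + [3] = [2]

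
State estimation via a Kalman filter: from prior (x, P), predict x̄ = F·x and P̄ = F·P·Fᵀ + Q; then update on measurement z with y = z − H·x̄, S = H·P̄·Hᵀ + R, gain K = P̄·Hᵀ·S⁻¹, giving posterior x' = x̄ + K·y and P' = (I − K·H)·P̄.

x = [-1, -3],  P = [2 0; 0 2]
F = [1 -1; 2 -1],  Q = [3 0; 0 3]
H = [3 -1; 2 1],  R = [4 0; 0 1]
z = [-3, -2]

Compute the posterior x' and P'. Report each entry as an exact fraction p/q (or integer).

x' = [-1447/1679, -436/1679]
P' = [303/1679 -251/1679; -251/1679 1427/1679]

x̄ = F·x = [2, 1]
P̄ = F·P·Fᵀ + Q = [7 6; 6 13]
y = z − H·x̄ = [-8, -7]
S = H·P̄·Hᵀ + R = [44 35; 35 66]
K = P̄·Hᵀ·S⁻¹ = [290/1679 355/1679; -545/1679 925/1679]
x' = x̄ + K·y = [-1447/1679, -436/1679]
P' = (I − K·H)·P̄ = [303/1679 -251/1679; -251/1679 1427/1679]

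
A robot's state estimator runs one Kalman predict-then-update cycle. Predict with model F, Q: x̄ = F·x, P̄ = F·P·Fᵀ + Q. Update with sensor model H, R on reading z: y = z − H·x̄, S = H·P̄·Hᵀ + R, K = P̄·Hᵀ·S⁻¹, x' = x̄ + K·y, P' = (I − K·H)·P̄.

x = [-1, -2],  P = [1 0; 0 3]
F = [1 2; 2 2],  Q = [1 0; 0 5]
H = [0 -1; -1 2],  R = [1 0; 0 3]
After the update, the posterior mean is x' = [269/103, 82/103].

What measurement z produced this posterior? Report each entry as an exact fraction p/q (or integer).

x̄ = F·x = [-5, -6]
P̄ = F·P·Fᵀ + Q = [14 14; 14 21]
S = H·P̄·Hᵀ + R = [22 -28; -28 45]
K = P̄·Hᵀ·S⁻¹ = [-119/103 -42/103; -161/206 14/103]
x' − x̄ = [784/103, 700/103] = K·y
y = (KᵀK)⁻¹·Kᵀ·(x' − x̄) = [-8, 4]
z = y + H·x̄ = [-8, 4] + [6, -7] = [-2, -3]

z = [-2, -3]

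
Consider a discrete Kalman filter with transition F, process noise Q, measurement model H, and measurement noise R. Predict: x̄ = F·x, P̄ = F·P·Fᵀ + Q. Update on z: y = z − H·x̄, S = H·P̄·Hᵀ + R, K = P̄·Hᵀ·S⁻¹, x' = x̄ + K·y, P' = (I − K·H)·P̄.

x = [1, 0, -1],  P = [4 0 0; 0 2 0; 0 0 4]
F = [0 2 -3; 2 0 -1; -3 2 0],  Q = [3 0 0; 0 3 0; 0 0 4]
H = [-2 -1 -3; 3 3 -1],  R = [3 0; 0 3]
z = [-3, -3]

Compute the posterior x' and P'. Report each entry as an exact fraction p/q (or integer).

x̄ = F·x = [3, 3, -3]
P̄ = F·P·Fᵀ + Q = [47 12 8; 12 23 -24; 8 -24 48]
y = z − H·x̄ = [-3, -24]
S = H·P̄·Hᵀ + R = [646 -179; -179 993]
K = P̄·Hᵀ·S⁻¹ = [-98839/609437 85904/609437; 47916/609437 87809/609437; -152232/609437 -86360/609437]
x' = x̄ + K·y = [63132/609437, -422853/609437, 701025/609437]
P' = (I − K·H)·P̄ = [1276693/609437 -1297397/609437 -319824/609437; -1297397/609437 1491790/609437 319752/609437; -319824/609437 319752/609437 258864/609437]

x' = [63132/609437, -422853/609437, 701025/609437]
P' = [1276693/609437 -1297397/609437 -319824/609437; -1297397/609437 1491790/609437 319752/609437; -319824/609437 319752/609437 258864/609437]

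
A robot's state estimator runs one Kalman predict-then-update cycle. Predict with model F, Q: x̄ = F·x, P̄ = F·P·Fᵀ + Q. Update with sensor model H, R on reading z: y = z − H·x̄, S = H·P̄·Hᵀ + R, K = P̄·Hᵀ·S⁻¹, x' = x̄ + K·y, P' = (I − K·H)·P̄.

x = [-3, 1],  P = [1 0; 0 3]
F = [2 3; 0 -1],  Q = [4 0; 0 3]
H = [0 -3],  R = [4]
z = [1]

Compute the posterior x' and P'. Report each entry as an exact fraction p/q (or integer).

x̄ = F·x = [-3, -1]
P̄ = F·P·Fᵀ + Q = [35 -9; -9 6]
y = z − H·x̄ = [-2]
S = H·P̄·Hᵀ + R = [58]
K = P̄·Hᵀ·S⁻¹ = [27/58; -9/29]
x' = x̄ + K·y = [-114/29, -11/29]
P' = (I − K·H)·P̄ = [1301/58 -18/29; -18/29 12/29]

x' = [-114/29, -11/29]
P' = [1301/58 -18/29; -18/29 12/29]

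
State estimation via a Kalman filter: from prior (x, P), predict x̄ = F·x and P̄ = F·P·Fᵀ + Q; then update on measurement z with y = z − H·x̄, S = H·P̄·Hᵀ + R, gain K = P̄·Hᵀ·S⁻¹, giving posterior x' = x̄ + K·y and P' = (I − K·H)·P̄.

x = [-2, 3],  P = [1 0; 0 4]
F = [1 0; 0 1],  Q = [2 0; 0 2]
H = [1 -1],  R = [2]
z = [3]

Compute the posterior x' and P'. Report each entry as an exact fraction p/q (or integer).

x̄ = F·x = [-2, 3]
P̄ = F·P·Fᵀ + Q = [3 0; 0 6]
y = z − H·x̄ = [8]
S = H·P̄·Hᵀ + R = [11]
K = P̄·Hᵀ·S⁻¹ = [3/11; -6/11]
x' = x̄ + K·y = [2/11, -15/11]
P' = (I − K·H)·P̄ = [24/11 18/11; 18/11 30/11]

x' = [2/11, -15/11]
P' = [24/11 18/11; 18/11 30/11]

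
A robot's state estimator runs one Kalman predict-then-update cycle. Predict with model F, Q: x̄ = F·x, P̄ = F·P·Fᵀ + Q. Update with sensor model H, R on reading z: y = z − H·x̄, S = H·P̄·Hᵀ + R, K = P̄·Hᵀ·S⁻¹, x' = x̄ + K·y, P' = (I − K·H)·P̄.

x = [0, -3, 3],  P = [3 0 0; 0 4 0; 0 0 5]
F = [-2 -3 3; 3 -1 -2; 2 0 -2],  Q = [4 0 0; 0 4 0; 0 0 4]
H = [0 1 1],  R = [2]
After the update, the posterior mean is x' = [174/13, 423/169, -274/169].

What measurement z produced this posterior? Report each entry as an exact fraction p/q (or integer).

x̄ = F·x = [18, -3, -6]
P̄ = F·P·Fᵀ + Q = [97 -36 -42; -36 55 38; -42 38 36]
S = H·P̄·Hᵀ + R = [169]
K = P̄·Hᵀ·S⁻¹ = [-6/13; 93/169; 74/169]
x' − x̄ = [-60/13, 930/169, 740/169] = K·y
y = (KᵀK)⁻¹·Kᵀ·(x' − x̄) = [10]
z = y + H·x̄ = [10] + [-9] = [1]

z = [1]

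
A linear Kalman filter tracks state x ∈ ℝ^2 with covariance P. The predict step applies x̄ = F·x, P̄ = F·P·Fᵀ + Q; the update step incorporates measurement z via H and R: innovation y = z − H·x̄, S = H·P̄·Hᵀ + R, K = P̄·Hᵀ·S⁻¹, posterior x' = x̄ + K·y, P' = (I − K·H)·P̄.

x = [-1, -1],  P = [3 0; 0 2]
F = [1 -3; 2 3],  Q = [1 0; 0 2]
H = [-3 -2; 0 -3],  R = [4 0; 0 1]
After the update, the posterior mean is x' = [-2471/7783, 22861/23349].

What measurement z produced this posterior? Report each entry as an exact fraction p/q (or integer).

z = [-1, -3]

x̄ = F·x = [2, -5]
P̄ = F·P·Fᵀ + Q = [22 -12; -12 32]
S = H·P̄·Hᵀ + R = [186 84; 84 289]
K = P̄·Hᵀ·S⁻¹ = [-2527/7783 1704/7783; -14/23349 -2584/7783]
x' − x̄ = [-18037/7783, 139606/23349] = K·y
y = (KᵀK)⁻¹·Kᵀ·(x' − x̄) = [-5, -18]
z = y + H·x̄ = [-5, -18] + [4, 15] = [-1, -3]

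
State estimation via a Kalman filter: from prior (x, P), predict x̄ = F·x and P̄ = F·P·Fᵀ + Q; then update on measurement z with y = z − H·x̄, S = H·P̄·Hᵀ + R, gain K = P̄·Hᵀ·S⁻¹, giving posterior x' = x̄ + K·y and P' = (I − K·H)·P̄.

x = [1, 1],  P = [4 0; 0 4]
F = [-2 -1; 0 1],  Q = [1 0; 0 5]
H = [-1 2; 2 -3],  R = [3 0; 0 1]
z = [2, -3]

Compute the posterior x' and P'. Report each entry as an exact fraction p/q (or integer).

x' = [-181/148, 8/37]
P' = [2713/444 431/111; 431/111 569/222]

x̄ = F·x = [-3, 1]
P̄ = F·P·Fᵀ + Q = [21 -4; -4 9]
y = z − H·x̄ = [-3, 6]
S = H·P̄·Hᵀ + R = [76 -124; -124 214]
K = P̄·Hᵀ·S⁻¹ = [245/444 127/222; 46/111 17/222]
x' = x̄ + K·y = [-181/148, 8/37]
P' = (I − K·H)·P̄ = [2713/444 431/111; 431/111 569/222]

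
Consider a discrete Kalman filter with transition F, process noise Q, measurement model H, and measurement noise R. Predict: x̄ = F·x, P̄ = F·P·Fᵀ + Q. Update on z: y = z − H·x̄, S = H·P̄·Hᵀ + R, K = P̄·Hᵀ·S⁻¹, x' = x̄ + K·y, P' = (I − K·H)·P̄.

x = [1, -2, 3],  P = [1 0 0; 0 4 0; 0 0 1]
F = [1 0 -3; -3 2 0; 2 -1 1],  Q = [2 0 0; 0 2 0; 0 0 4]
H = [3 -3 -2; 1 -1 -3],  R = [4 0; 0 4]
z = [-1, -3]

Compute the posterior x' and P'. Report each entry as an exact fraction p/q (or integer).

x' = [-21926/5485, -25579/5485, 8261/5485]
P' = [22127/5485 21523/5485 -532/5485; 21523/5485 26507/5485 -4328/5485; -532/5485 -4328/5485 4212/5485]

x̄ = F·x = [-8, -7, 7]
P̄ = F·P·Fᵀ + Q = [12 -3 -1; -3 27 -14; -1 -14 13]
y = z − H·x̄ = [16, 19]
S = H·P̄·Hᵀ + R = [305 70; 70 88]
K = P̄·Hᵀ·S⁻¹ = [719/5485 110/1097; -1574/5485 400/1097; 741/5485 -442/1097]
x' = x̄ + K·y = [-21926/5485, -25579/5485, 8261/5485]
P' = (I − K·H)·P̄ = [22127/5485 21523/5485 -532/5485; 21523/5485 26507/5485 -4328/5485; -532/5485 -4328/5485 4212/5485]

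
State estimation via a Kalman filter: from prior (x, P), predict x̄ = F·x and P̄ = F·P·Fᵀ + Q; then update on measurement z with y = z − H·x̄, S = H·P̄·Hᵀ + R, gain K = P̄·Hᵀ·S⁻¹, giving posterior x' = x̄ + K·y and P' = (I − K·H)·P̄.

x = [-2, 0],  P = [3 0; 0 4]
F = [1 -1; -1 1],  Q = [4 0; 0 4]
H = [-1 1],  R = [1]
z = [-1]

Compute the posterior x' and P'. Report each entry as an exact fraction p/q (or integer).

x̄ = F·x = [-2, 2]
P̄ = F·P·Fᵀ + Q = [11 -7; -7 11]
y = z − H·x̄ = [-5]
S = H·P̄·Hᵀ + R = [37]
K = P̄·Hᵀ·S⁻¹ = [-18/37; 18/37]
x' = x̄ + K·y = [16/37, -16/37]
P' = (I − K·H)·P̄ = [83/37 65/37; 65/37 83/37]

x' = [16/37, -16/37]
P' = [83/37 65/37; 65/37 83/37]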